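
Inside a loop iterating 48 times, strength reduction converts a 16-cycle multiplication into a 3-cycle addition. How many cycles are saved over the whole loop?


Per-iteration saving = 16 - 3 = 13
Total saved = 48 * 13 = 624

624


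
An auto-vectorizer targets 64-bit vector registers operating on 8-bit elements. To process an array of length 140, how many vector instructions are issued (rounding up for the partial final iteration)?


Width = 64 / 8 = 8 elements per vector op
Iterations = ceil(140 / 8) = 18

18


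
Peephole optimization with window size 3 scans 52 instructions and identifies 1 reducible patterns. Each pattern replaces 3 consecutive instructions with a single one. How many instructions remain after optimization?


Each match removes 2 instructions.
Total removed = 1 * 2 = 2
Remaining = 52 - 2 = 50

50


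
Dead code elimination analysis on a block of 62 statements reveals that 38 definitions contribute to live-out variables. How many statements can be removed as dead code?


Dead code = total statements - live definitions
= 62 - 38 = 24

24


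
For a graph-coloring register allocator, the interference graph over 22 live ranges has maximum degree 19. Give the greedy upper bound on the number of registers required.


Greedy coloring never needs more than (max_degree + 1) colors: when coloring a vertex, at most max_degree neighbors are already colored.
Upper bound = 19 + 1 = 20

20


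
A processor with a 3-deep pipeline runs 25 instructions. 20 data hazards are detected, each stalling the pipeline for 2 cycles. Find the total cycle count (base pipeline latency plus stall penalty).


Base cycles = 3 + 25 - 1 = 27
Total stalls = 20 * 2 = 40
Total = 27 + 40 = 67

67


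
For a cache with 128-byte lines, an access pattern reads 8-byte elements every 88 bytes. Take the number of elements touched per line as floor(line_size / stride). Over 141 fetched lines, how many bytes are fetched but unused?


Elements per line = floor(128 / 88) = 1
Bytes used per line = 1 * 8 = 8
Wasted per line = 128 - 8 = 120
Total wasted = 120 * 141 = 16920

16920


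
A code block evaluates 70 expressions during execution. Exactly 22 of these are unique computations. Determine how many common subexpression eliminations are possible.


CSE count = total expressions - unique expressions
= 70 - 22 = 48

48


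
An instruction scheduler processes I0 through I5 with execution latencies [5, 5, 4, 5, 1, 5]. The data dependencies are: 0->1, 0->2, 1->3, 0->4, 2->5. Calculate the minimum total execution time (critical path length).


Compute longest path through dependency graph: dist(Ik) = max over predecessors of dist + latency(Ik).
dist(I0) = latency 5 = 5
dist(I1) = dist(I0) + 5 = 5 + 5 = 10
dist(I2) = dist(I0) + 4 = 5 + 4 = 9
dist(I3) = dist(I1) + 5 = 10 + 5 = 15
dist(I4) = dist(I0) + 1 = 5 + 1 = 6
dist(I5) = dist(I2) + 5 = 9 + 5 = 14
Critical path = max dist = 15

15


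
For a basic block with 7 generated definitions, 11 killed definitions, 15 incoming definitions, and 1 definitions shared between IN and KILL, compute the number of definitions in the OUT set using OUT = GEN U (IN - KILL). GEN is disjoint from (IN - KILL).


IN - KILL: 15 - 1 = 14 surviving definitions
OUT = GEN + surviving = 7 + 14 = 21

21


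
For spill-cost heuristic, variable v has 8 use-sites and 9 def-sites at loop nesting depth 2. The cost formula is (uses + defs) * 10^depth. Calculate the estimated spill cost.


uses + defs = 8 + 9 = 17
10^2 = 100
Spill cost = 17 * 100 = 1700

1700


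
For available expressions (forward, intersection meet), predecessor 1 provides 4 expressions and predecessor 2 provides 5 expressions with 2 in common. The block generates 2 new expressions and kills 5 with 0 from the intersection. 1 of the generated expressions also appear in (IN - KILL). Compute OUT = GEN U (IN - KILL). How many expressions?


IN = intersection of predecessors = 2
IN - KILL = 2 - 0 = 2
|OUT| = |GEN| + |IN - KILL| - |GEN ∩ (IN - KILL)| = 2 + 2 - 1 = 3

3


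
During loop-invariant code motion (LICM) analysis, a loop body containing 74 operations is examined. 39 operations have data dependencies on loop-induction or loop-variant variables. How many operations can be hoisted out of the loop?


Invariant candidates = total - loop-dependent
= 74 - 39 = 35

35


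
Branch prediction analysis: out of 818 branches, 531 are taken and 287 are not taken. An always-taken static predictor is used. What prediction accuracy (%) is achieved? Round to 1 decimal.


Predictor: always-taken
Correct predictions = 531
Accuracy = 531 / 818 * 100 = 64.9%

64.9


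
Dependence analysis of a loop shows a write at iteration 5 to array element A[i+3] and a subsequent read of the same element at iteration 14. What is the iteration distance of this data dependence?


Distance = read iteration - write iteration
= 14 - 5 = 9

9


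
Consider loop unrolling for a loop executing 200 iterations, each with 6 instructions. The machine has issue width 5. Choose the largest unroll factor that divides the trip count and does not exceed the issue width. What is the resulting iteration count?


Largest divisor of 200 <= 5 is 5
New iterations = 200 / 5 = 40

40


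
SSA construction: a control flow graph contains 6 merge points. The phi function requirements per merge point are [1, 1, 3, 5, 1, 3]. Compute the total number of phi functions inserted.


Total phi functions = sum of phi functions at each join node
= 1 + 1 + 3 + 5 + 1 + 3 = 14

14


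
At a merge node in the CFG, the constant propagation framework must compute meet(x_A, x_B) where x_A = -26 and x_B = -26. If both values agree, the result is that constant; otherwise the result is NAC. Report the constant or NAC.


Meet operation: if both paths give the same constant, result is that constant; if they differ, result is NAC (not-a-constant).
Path A: -26, Path B: -26 -> equal
Result: constant -> -26

-26


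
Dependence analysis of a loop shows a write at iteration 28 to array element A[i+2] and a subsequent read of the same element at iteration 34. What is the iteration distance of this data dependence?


Distance = read iteration - write iteration
= 34 - 28 = 6

6


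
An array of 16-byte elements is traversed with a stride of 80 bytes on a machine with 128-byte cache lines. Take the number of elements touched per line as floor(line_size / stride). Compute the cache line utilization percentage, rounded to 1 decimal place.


Elements per cache line = floor(128 / 80) = 1
Bytes used = 1 * 16 = 16
Utilization = 16 / 128 * 100 = 12.5%

12.5


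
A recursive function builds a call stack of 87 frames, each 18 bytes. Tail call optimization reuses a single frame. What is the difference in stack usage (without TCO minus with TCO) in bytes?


Without TCO: 87 * 18 = 1566 bytes
With TCO: reuse 1 frame = 18 bytes
Savings = 1566 - 18 = 1548

1548


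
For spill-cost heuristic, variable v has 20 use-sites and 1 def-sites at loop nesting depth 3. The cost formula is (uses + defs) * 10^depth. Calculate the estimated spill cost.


uses + defs = 20 + 1 = 21
10^3 = 1000
Spill cost = 21 * 1000 = 21000

21000


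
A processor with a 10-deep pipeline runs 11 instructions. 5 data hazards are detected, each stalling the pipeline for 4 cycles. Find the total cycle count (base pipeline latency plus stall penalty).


Base cycles = 10 + 11 - 1 = 20
Total stalls = 5 * 4 = 20
Total = 20 + 20 = 40

40


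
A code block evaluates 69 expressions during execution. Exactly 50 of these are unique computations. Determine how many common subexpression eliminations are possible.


CSE count = total expressions - unique expressions
= 69 - 50 = 19

19


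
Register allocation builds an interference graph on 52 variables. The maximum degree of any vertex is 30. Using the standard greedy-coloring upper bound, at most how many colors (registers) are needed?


Greedy coloring never needs more than (max_degree + 1) colors: when coloring a vertex, at most max_degree neighbors are already colored.
Upper bound = 30 + 1 = 31

31


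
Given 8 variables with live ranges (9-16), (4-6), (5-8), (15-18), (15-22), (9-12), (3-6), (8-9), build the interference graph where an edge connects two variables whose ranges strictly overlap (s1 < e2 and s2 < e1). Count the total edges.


Check all pairs for overlapping intervals.
Two intervals (s1,e1) and (s2,e2) overlap if s1 < e2 and s2 < e1.
v0 (9-16) vs v1..v7: overlaps v3, v4, v5 -> 3
v1 (4-6) vs v2..v7: overlaps v2, v6 -> 2
v2 (5-8) vs v3..v7: overlaps v6 -> 1
v3 (15-18) vs v4..v7: overlaps v4 -> 1
v4 (15-22) vs v5..v7: overlaps none -> 0
v5 (9-12) vs v6..v7: overlaps none -> 0
v6 (3-6) vs v7: overlaps none -> 0
Total overlapping pairs = 3 + 2 + 1 + 1 + 0 + 0 + 0 = 7

7


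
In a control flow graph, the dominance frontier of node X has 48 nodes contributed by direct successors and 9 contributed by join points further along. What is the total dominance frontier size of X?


DF(X) = direct successor contributions + join point contributions
= 48 + 9 = 57

57


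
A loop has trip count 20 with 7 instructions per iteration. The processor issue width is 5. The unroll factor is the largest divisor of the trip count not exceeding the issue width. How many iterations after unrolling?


Largest divisor of 20 <= 5 is 5
New iterations = 20 / 5 = 4

4


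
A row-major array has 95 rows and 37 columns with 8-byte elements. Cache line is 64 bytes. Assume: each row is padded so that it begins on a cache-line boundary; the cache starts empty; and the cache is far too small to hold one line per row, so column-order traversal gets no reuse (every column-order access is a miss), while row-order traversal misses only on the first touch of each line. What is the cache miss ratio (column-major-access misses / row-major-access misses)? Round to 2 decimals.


Each row occupies 37 * 8 = 296 bytes and starts on a line boundary, so it spans ceil(296 / 64) = 5 cache lines.
Row-major traversal misses (one per line touched): 95 * ceil(37 * 8 / 64) = 475
Column-major traversal misses (no reuse, every access misses): 95 * 37 = 3515
Ratio = 3515 / 475 = 7.4

7.4


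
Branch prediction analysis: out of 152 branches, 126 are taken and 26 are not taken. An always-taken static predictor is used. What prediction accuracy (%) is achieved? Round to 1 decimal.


Predictor: always-taken
Correct predictions = 126
Accuracy = 126 / 152 * 100 = 82.9%

82.9


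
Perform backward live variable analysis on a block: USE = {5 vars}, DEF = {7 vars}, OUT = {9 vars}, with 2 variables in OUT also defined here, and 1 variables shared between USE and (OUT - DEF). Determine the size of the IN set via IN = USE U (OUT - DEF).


OUT - DEF: 9 - 2 = 7
|IN| = |USE| + |OUT - DEF| - |USE ∩ (OUT - DEF)| = 5 + 7 - 1 = 11

11


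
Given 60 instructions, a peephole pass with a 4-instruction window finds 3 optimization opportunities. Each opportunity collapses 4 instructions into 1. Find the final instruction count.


Each match removes 3 instructions.
Total removed = 3 * 3 = 9
Remaining = 60 - 9 = 51

51


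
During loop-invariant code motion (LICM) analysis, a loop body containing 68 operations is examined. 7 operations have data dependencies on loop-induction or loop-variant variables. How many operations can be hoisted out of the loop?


Invariant candidates = total - loop-dependent
= 68 - 7 = 61

61


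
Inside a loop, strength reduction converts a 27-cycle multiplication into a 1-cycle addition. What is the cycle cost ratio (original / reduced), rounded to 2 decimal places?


Ratio = mult_cost / add_cost = 27 / 1 = 27.0

27.0


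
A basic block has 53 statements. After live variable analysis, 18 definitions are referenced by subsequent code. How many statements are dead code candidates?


Dead code = total statements - live definitions
= 53 - 18 = 35

35


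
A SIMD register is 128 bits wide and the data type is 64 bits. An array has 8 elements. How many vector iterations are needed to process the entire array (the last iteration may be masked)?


Width = 128 / 64 = 2 elements per vector op
Iterations = ceil(8 / 2) = 4

4


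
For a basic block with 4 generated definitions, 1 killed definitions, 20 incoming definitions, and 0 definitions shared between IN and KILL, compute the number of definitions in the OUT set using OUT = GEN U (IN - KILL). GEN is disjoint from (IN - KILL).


IN - KILL: 20 - 0 = 20 surviving definitions
OUT = GEN + surviving = 4 + 20 = 24

24


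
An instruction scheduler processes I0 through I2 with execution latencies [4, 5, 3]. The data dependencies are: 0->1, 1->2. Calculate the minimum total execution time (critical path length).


Compute longest path through dependency graph: dist(Ik) = max over predecessors of dist + latency(Ik).
dist(I0) = latency 4 = 4
dist(I1) = dist(I0) + 5 = 4 + 5 = 9
dist(I2) = dist(I1) + 3 = 9 + 3 = 12
Critical path = max dist = 12

12


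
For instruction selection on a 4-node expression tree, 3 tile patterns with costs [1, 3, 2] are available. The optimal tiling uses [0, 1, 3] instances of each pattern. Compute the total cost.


Total cost = sum(count_i * cost_i)
= 0*1 + 1*3 + 3*2
= 9

9


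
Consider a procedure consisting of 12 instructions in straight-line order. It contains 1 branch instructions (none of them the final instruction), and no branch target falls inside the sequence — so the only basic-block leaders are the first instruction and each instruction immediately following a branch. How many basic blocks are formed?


With no in-sequence branch targets, the leaders are the first instruction plus the instruction after each branch.
Number of basic blocks = branches + 1
= 1 + 1 = 2

2


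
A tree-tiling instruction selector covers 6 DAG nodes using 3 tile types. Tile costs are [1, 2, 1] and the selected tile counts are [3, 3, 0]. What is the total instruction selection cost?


Total cost = sum(count_i * cost_i)
= 3*1 + 3*2 + 0*1
= 9

9


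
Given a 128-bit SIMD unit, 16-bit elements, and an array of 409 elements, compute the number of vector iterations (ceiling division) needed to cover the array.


Width = 128 / 16 = 8 elements per vector op
Iterations = ceil(409 / 8) = 52

52


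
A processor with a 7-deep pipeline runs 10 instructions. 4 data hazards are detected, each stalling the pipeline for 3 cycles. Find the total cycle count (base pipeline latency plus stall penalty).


Base cycles = 7 + 10 - 1 = 16
Total stalls = 4 * 3 = 12
Total = 16 + 12 = 28

28


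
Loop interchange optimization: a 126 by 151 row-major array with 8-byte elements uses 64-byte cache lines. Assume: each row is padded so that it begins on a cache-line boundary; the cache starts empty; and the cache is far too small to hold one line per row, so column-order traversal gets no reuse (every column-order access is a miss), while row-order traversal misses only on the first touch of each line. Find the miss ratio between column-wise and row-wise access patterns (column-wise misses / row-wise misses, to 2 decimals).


Each row occupies 151 * 8 = 1208 bytes and starts on a line boundary, so it spans ceil(1208 / 64) = 19 cache lines.
Row-major traversal misses (one per line touched): 126 * ceil(151 * 8 / 64) = 2394
Column-major traversal misses (no reuse, every access misses): 126 * 151 = 19026
Ratio = 19026 / 2394 = 7.95

7.95


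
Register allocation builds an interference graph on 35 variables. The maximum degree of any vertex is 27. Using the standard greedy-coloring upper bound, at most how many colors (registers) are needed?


Greedy coloring never needs more than (max_degree + 1) colors: when coloring a vertex, at most max_degree neighbors are already colored.
Upper bound = 27 + 1 = 28

28


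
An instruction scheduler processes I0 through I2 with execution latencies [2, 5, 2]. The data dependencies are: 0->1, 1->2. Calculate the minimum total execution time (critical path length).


Compute longest path through dependency graph: dist(Ik) = max over predecessors of dist + latency(Ik).
dist(I0) = latency 2 = 2
dist(I1) = dist(I0) + 5 = 2 + 5 = 7
dist(I2) = dist(I1) + 2 = 7 + 2 = 9
Critical path = max dist = 9

9


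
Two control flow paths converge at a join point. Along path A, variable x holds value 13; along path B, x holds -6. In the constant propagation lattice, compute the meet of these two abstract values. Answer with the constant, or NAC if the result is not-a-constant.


Meet operation: if both paths give the same constant, result is that constant; if they differ, result is NAC (not-a-constant).
Path A: 13, Path B: -6 -> differ
Result: not-a-constant -> NAC

NAC


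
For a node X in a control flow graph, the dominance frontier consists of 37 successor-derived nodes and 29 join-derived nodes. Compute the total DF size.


DF(X) = direct successor contributions + join point contributions
= 37 + 29 = 66

66


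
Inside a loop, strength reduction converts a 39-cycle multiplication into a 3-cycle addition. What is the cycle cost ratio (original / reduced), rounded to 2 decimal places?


Ratio = mult_cost / add_cost = 39 / 3 = 13.0

13.0


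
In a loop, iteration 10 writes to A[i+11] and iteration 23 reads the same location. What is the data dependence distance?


Distance = read iteration - write iteration
= 23 - 10 = 13

13


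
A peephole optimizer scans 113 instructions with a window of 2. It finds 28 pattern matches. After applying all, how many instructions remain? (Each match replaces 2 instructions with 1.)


Each match removes 1 instructions.
Total removed = 28 * 1 = 28
Remaining = 113 - 28 = 85

85


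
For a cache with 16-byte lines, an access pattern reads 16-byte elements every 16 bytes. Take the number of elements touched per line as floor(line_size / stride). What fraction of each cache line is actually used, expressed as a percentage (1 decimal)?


Elements per cache line = floor(16 / 16) = 1
Bytes used = 1 * 16 = 16
Utilization = 16 / 16 * 100 = 100.0%

100.0


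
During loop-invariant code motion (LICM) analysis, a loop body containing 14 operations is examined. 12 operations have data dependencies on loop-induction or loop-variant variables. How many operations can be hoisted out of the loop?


Invariant candidates = total - loop-dependent
= 14 - 12 = 2

2


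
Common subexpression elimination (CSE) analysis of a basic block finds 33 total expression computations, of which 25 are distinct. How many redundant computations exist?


CSE count = total expressions - unique expressions
= 33 - 25 = 8

8


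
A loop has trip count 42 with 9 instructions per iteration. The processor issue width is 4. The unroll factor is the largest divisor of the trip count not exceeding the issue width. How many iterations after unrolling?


Largest divisor of 42 <= 4 is 3
New iterations = 42 / 3 = 14

14


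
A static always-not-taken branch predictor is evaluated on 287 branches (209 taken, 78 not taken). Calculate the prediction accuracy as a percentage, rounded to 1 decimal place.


Predictor: always-not-taken
Correct predictions = 78
Accuracy = 78 / 287 * 100 = 27.2%

27.2


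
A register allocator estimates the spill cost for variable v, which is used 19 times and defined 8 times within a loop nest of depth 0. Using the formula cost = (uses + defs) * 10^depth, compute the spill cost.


uses + defs = 19 + 8 = 27
10^0 = 1
Spill cost = 27 * 1 = 27

27


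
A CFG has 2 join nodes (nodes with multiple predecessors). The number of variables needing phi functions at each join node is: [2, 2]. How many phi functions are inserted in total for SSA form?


Total phi functions = sum of phi functions at each join node
= 2 + 2 = 4

4


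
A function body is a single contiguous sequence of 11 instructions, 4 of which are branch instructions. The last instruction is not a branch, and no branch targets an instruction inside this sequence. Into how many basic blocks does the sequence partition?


With no in-sequence branch targets, the leaders are the first instruction plus the instruction after each branch.
Number of basic blocks = branches + 1
= 4 + 1 = 5

5


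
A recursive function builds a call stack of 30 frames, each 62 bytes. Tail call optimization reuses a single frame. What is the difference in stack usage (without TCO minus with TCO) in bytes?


Without TCO: 30 * 62 = 1860 bytes
With TCO: reuse 1 frame = 62 bytes
Savings = 1860 - 62 = 1798

1798


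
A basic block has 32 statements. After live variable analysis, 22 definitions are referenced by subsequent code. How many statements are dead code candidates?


Dead code = total statements - live definitions
= 32 - 22 = 10

10


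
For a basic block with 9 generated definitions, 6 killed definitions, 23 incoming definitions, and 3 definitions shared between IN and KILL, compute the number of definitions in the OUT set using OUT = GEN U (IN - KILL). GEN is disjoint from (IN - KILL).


IN - KILL: 23 - 3 = 20 surviving definitions
OUT = GEN + surviving = 9 + 20 = 29

29


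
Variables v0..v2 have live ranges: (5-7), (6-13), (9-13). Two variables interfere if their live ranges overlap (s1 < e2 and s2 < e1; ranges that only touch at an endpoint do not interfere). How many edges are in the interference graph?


Check all pairs for overlapping intervals.
Two intervals (s1,e1) and (s2,e2) overlap if s1 < e2 and s2 < e1.
v0 (5-7) vs v1..v2: overlaps v1 -> 1
v1 (6-13) vs v2: overlaps v2 -> 1
Total overlapping pairs = 1 + 1 = 2

2


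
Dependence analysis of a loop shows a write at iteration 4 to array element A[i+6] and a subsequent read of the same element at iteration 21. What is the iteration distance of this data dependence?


Distance = read iteration - write iteration
= 21 - 4 = 17

17


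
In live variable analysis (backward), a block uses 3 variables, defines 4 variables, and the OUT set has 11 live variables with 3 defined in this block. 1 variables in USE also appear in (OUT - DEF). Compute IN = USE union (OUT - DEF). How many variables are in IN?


OUT - DEF: 11 - 3 = 8
|IN| = |USE| + |OUT - DEF| - |USE ∩ (OUT - DEF)| = 3 + 8 - 1 = 10

10


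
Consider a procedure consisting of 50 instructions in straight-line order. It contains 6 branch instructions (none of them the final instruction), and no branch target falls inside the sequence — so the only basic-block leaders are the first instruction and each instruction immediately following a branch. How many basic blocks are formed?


With no in-sequence branch targets, the leaders are the first instruction plus the instruction after each branch.
Number of basic blocks = branches + 1
= 6 + 1 = 7

7


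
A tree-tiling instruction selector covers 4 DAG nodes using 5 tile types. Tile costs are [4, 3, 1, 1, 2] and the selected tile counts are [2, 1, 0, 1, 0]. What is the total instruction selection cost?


Total cost = sum(count_i * cost_i)
= 2*4 + 1*3 + 0*1 + 1*1 + 0*2
= 12

12


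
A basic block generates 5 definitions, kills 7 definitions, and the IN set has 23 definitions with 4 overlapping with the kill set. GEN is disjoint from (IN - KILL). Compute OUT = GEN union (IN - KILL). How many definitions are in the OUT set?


IN - KILL: 23 - 4 = 19 surviving definitions
OUT = GEN + surviving = 5 + 19 = 24

24


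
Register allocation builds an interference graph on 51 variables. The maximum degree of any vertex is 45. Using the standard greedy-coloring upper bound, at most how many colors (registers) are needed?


Greedy coloring never needs more than (max_degree + 1) colors: when coloring a vertex, at most max_degree neighbors are already colored.
Upper bound = 45 + 1 = 46

46


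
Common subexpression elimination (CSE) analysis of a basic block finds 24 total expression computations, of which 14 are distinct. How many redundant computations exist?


CSE count = total expressions - unique expressions
= 24 - 14 = 10

10


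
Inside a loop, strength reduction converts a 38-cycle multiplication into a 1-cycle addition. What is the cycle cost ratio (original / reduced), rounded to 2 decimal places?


Ratio = mult_cost / add_cost = 38 / 1 = 38.0

38.0


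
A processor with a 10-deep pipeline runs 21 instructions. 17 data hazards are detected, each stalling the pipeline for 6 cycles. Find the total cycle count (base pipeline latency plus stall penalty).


Base cycles = 10 + 21 - 1 = 30
Total stalls = 17 * 6 = 102
Total = 30 + 102 = 132

132


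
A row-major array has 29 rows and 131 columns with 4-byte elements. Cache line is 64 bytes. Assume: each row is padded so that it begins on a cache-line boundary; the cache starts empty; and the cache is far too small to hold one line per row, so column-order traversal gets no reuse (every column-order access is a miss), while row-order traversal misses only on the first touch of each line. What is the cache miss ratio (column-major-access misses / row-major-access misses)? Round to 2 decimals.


Each row occupies 131 * 4 = 524 bytes and starts on a line boundary, so it spans ceil(524 / 64) = 9 cache lines.
Row-major traversal misses (one per line touched): 29 * ceil(131 * 4 / 64) = 261
Column-major traversal misses (no reuse, every access misses): 29 * 131 = 3799
Ratio = 3799 / 261 = 14.56

14.56


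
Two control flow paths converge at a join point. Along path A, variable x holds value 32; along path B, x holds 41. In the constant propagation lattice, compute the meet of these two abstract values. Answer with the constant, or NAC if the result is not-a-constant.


Meet operation: if both paths give the same constant, result is that constant; if they differ, result is NAC (not-a-constant).
Path A: 32, Path B: 41 -> differ
Result: not-a-constant -> NAC

NAC


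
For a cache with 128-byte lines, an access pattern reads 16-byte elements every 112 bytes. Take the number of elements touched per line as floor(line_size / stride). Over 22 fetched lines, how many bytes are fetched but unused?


Elements per line = floor(128 / 112) = 1
Bytes used per line = 1 * 16 = 16
Wasted per line = 128 - 16 = 112
Total wasted = 112 * 22 = 2464

2464


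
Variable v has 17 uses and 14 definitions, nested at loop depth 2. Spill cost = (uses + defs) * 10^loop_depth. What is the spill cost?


uses + defs = 17 + 14 = 31
10^2 = 100
Spill cost = 31 * 100 = 3100

3100


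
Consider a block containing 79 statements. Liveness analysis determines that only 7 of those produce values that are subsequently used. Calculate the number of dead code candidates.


Dead code = total statements - live definitions
= 79 - 7 = 72

72


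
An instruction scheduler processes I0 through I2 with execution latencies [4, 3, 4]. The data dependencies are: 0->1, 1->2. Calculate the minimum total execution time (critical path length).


Compute longest path through dependency graph: dist(Ik) = max over predecessors of dist + latency(Ik).
dist(I0) = latency 4 = 4
dist(I1) = dist(I0) + 3 = 4 + 3 = 7
dist(I2) = dist(I1) + 4 = 7 + 4 = 11
Critical path = max dist = 11

11


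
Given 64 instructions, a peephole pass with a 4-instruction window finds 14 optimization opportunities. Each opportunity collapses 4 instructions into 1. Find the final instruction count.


Each match removes 3 instructions.
Total removed = 14 * 3 = 42
Remaining = 64 - 42 = 22

22


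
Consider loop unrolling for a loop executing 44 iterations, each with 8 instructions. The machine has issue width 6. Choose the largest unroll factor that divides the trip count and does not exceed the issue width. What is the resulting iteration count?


Largest divisor of 44 <= 6 is 4
New iterations = 44 / 4 = 11

11


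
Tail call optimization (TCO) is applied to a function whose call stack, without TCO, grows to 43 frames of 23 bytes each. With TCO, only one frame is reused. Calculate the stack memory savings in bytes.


Without TCO: 43 * 23 = 989 bytes
With TCO: reuse 1 frame = 23 bytes
Savings = 989 - 23 = 966

966


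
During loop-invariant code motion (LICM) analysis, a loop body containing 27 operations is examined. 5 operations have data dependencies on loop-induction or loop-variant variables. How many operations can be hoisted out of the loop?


Invariant candidates = total - loop-dependent
= 27 - 5 = 22

22


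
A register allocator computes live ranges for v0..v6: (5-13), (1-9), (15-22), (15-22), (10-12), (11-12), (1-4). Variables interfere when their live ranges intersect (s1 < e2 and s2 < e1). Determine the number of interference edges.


Check all pairs for overlapping intervals.
Two intervals (s1,e1) and (s2,e2) overlap if s1 < e2 and s2 < e1.
v0 (5-13) vs v1..v6: overlaps v1, v4, v5 -> 3
v1 (1-9) vs v2..v6: overlaps v6 -> 1
v2 (15-22) vs v3..v6: overlaps v3 -> 1
v3 (15-22) vs v4..v6: overlaps none -> 0
v4 (10-12) vs v5..v6: overlaps v5 -> 1
v5 (11-12) vs v6: overlaps none -> 0
Total overlapping pairs = 3 + 1 + 1 + 0 + 1 + 0 = 6

6


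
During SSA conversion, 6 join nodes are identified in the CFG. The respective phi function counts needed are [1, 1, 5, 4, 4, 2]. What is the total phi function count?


Total phi functions = sum of phi functions at each join node
= 1 + 1 + 5 + 4 + 4 + 2 = 17

17


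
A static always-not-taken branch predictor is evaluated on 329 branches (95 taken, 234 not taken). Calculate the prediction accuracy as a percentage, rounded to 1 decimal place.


Predictor: always-not-taken
Correct predictions = 234
Accuracy = 234 / 329 * 100 = 71.1%

71.1


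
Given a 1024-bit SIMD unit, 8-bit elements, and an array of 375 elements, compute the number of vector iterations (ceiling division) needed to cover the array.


Width = 1024 / 8 = 128 elements per vector op
Iterations = ceil(375 / 128) = 3

3


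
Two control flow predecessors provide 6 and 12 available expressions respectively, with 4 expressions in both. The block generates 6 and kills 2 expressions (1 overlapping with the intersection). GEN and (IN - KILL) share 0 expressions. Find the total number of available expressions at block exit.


IN = intersection of predecessors = 4
IN - KILL = 4 - 1 = 3
|OUT| = |GEN| + |IN - KILL| - |GEN ∩ (IN - KILL)| = 6 + 3 - 0 = 9

9


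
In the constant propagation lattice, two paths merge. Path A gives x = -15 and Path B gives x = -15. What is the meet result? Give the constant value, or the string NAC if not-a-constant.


Meet operation: if both paths give the same constant, result is that constant; if they differ, result is NAC (not-a-constant).
Path A: -15, Path B: -15 -> equal
Result: constant -> -15

-15


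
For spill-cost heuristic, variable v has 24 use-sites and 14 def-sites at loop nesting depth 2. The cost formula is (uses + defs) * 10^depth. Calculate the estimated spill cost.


uses + defs = 24 + 14 = 38
10^2 = 100
Spill cost = 38 * 100 = 3800

3800


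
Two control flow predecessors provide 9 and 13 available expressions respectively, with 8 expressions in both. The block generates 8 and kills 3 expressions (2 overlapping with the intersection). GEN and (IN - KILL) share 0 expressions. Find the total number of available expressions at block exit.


IN = intersection of predecessors = 8
IN - KILL = 8 - 2 = 6
|OUT| = |GEN| + |IN - KILL| - |GEN ∩ (IN - KILL)| = 8 + 6 - 0 = 14

14


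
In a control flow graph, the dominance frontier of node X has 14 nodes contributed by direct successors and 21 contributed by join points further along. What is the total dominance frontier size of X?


DF(X) = direct successor contributions + join point contributions
= 14 + 21 = 35

35


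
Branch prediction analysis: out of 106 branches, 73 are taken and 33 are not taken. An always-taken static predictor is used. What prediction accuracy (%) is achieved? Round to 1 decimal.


Predictor: always-taken
Correct predictions = 73
Accuracy = 73 / 106 * 100 = 68.9%

68.9


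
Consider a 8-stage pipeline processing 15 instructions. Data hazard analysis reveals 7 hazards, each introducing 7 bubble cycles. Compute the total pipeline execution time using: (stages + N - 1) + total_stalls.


Base cycles = 8 + 15 - 1 = 22
Total stalls = 7 * 7 = 49
Total = 22 + 49 = 71

71


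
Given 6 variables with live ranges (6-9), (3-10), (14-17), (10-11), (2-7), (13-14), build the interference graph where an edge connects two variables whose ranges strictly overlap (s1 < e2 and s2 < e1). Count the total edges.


Check all pairs for overlapping intervals.
Two intervals (s1,e1) and (s2,e2) overlap if s1 < e2 and s2 < e1.
v0 (6-9) vs v1..v5: overlaps v1, v4 -> 2
v1 (3-10) vs v2..v5: overlaps v4 -> 1
v2 (14-17) vs v3..v5: overlaps none -> 0
v3 (10-11) vs v4..v5: overlaps none -> 0
v4 (2-7) vs v5: overlaps none -> 0
Total overlapping pairs = 2 + 1 + 0 + 0 + 0 = 3

3


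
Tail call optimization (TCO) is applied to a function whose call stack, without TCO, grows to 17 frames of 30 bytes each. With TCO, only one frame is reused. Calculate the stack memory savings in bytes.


Without TCO: 17 * 30 = 510 bytes
With TCO: reuse 1 frame = 30 bytes
Savings = 510 - 30 = 480

480


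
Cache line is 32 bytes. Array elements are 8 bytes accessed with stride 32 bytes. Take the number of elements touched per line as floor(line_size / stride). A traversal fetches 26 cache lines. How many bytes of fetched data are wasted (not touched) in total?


Elements per line = floor(32 / 32) = 1
Bytes used per line = 1 * 8 = 8
Wasted per line = 32 - 8 = 24
Total wasted = 24 * 26 = 624

624


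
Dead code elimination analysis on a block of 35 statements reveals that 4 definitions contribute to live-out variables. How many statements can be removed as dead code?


Dead code = total statements - live definitions
= 35 - 4 = 31

31


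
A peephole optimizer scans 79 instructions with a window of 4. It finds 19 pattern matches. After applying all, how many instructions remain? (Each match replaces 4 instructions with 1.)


Each match removes 3 instructions.
Total removed = 19 * 3 = 57
Remaining = 79 - 57 = 22

22


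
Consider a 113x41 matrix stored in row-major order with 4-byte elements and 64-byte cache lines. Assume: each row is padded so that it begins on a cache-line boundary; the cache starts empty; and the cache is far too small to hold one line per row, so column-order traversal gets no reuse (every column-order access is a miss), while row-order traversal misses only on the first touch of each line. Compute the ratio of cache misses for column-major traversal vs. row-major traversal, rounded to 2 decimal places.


Each row occupies 41 * 4 = 164 bytes and starts on a line boundary, so it spans ceil(164 / 64) = 3 cache lines.
Row-major traversal misses (one per line touched): 113 * ceil(41 * 4 / 64) = 339
Column-major traversal misses (no reuse, every access misses): 113 * 41 = 4633
Ratio = 4633 / 339 = 13.67

13.67


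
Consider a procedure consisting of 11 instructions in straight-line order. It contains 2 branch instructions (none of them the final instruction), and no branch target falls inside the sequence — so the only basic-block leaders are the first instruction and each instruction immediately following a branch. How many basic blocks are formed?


With no in-sequence branch targets, the leaders are the first instruction plus the instruction after each branch.
Number of basic blocks = branches + 1
= 2 + 1 = 3

3


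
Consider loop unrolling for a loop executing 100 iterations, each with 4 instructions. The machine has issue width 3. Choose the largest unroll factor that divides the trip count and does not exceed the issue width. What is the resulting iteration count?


Largest divisor of 100 <= 3 is 2
New iterations = 100 / 2 = 50

50


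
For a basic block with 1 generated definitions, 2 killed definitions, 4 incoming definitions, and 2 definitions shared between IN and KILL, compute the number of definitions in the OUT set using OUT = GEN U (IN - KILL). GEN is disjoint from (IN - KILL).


IN - KILL: 4 - 2 = 2 surviving definitions
OUT = GEN + surviving = 1 + 2 = 3

3


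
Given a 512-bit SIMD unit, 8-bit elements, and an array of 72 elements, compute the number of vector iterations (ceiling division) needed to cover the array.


Width = 512 / 8 = 64 elements per vector op
Iterations = ceil(72 / 64) = 2

2


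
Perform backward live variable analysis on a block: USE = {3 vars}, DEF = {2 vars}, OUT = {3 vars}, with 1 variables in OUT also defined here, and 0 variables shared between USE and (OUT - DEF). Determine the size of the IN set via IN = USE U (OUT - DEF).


OUT - DEF: 3 - 1 = 2
|IN| = |USE| + |OUT - DEF| - |USE ∩ (OUT - DEF)| = 3 + 2 - 0 = 5

5


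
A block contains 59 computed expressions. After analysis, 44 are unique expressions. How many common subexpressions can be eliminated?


CSE count = total expressions - unique expressions
= 59 - 44 = 15

15


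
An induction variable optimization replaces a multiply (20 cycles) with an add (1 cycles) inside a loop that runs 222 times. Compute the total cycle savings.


Per-iteration saving = 20 - 1 = 19
Total saved = 222 * 19 = 4218

4218


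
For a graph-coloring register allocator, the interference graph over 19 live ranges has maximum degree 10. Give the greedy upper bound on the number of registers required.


Greedy coloring never needs more than (max_degree + 1) colors: when coloring a vertex, at most max_degree neighbors are already colored.
Upper bound = 10 + 1 = 11

11


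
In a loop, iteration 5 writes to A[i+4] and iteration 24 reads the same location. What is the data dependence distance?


Distance = read iteration - write iteration
= 24 - 5 = 19

19


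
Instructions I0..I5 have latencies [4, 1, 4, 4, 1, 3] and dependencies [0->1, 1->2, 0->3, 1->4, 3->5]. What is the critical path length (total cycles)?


Compute longest path through dependency graph: dist(Ik) = max over predecessors of dist + latency(Ik).
dist(I0) = latency 4 = 4
dist(I1) = dist(I0) + 1 = 4 + 1 = 5
dist(I2) = dist(I1) + 4 = 5 + 4 = 9
dist(I3) = dist(I0) + 4 = 4 + 4 = 8
dist(I4) = dist(I1) + 1 = 5 + 1 = 6
dist(I5) = dist(I3) + 3 = 8 + 3 = 11
Critical path = max dist = 11

11


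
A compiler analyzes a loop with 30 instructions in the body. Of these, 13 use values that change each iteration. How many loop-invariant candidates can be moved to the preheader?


Invariant candidates = total - loop-dependent
= 30 - 13 = 17

17


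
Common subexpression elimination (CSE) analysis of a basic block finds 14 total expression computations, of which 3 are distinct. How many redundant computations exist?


CSE count = total expressions - unique expressions
= 14 - 3 = 11

11


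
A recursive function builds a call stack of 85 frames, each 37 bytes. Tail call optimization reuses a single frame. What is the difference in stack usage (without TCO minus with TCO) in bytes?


Without TCO: 85 * 37 = 3145 bytes
With TCO: reuse 1 frame = 37 bytes
Savings = 3145 - 37 = 3108

3108


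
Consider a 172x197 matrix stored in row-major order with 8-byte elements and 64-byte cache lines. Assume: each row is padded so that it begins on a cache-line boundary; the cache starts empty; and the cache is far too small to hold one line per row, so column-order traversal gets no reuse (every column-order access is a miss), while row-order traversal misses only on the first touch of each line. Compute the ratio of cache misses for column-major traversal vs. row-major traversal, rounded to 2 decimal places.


Each row occupies 197 * 8 = 1576 bytes and starts on a line boundary, so it spans ceil(1576 / 64) = 25 cache lines.
Row-major traversal misses (one per line touched): 172 * ceil(197 * 8 / 64) = 4300
Column-major traversal misses (no reuse, every access misses): 172 * 197 = 33884
Ratio = 33884 / 4300 = 7.88

7.88


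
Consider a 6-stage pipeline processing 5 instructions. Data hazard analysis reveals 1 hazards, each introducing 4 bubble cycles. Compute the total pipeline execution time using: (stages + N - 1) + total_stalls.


Base cycles = 6 + 5 - 1 = 10
Total stalls = 1 * 4 = 4
Total = 10 + 4 = 14

14
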